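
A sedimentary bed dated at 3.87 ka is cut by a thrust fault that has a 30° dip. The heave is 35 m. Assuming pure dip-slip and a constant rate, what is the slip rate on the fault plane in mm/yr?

10.4 mm/yr

dip-slip = heave / cos(dip) = 35 m / cos(30°) = 40.41 m
rate = 40.41 m / 3.87 ka = 0.0104 m/yr = 10.4 mm/yr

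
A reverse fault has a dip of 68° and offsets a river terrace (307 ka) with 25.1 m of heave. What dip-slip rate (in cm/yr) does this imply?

dip-slip = heave / cos(dip) = 25.1 m / cos(68°) = 67 m
rate = 67 m / 307 ka = 0.000218 m/yr = 0.0218 cm/yr

0.0218 cm/yr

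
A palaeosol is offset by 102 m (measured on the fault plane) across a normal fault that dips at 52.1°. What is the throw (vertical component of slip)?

80.5 m

throw = dip-slip × sin(dip) = 102 m × sin(52.1°) = 80.5 m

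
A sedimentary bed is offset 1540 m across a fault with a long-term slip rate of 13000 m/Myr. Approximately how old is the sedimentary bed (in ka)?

age = offset / rate = 1540 m / (13000 m/Myr) = 118000 yr = 118 ka

118 ka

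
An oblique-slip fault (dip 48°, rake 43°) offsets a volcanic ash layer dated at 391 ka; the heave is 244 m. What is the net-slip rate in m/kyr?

1.37 m/kyr

dip-slip = heave / cos(dip) = 244 / cos(48°) = 364.7 m
net slip = dip-slip / sin(rake) = 364.7 / sin(43°) = 534.7 m
rate = 534.7 m / 391 ka = 0.00137 m/yr = 1.37 m/kyr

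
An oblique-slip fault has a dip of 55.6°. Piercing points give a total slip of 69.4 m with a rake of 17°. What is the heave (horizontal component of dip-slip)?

dip-slip = net slip × sin(rake) = 69.4 m × sin(17°) = 20.29 m
heave = dip-slip × cos(dip) = 20.29 × cos(55.6°) = 11.5 m

11.5 m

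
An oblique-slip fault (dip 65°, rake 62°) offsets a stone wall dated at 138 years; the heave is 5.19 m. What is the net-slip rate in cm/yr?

10.1 cm/yr

dip-slip = heave / cos(dip) = 5.19 / cos(65°) = 12.28 m
net slip = dip-slip / sin(rake) = 12.28 / sin(62°) = 13.91 m
rate = 13.91 m / 138 years = 0.101 m/yr = 10.1 cm/yr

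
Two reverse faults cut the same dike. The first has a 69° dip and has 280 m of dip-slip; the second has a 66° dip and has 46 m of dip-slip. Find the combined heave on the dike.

119 m

heave_A = 280 × cos(69°) = 100.3 m
heave_B = 46 × cos(66°) = 18.71 m
total = 100.3 + 18.71 = 119 m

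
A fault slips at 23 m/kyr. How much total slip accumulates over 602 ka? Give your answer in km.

slip = rate × time = 23 m/kyr × 602 ka = 13800 m = 13.8 km

13.8 km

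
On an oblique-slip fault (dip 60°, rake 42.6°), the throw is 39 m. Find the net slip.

66.5 m

dip-slip = throw / sin(dip) = 39 / sin(60°) = 45.03 m
net slip = dip-slip / sin(rake) = 45.03 / sin(42.6°) = 66.5 m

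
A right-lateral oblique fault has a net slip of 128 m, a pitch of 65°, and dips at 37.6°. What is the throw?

70.8 m

dip-slip = net slip × sin(rake) = 128 m × sin(65°) = 116 m
throw = dip-slip × sin(dip) = 116 × sin(37.6°) = 70.8 m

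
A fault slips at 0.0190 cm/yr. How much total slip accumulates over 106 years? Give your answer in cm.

2.01 cm

slip = rate × time = 0.0190 cm/yr × 106 years = 0.0201 m = 2.01 cm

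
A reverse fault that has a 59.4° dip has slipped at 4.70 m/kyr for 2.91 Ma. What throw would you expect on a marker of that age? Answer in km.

dip-slip = rate × time = 4.70 m/kyr × 2.91 Ma = 13680 m
throw = dip-slip × sin(dip) = 13680 × sin(59.4°) = 11800 m = 11.8 km

11.8 km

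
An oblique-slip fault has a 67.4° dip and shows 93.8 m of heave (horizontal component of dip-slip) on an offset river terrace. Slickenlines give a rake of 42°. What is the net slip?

dip-slip = heave / cos(dip) = 93.8 / cos(67.4°) = 244.1 m
net slip = dip-slip / sin(rake) = 244.1 / sin(42°) = 365 m

365 m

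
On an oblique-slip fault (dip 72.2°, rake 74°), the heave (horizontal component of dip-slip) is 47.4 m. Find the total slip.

dip-slip = heave / cos(dip) = 47.4 / cos(72.2°) = 155.1 m
net slip = dip-slip / sin(rake) = 155.1 / sin(74°) = 161 m

161 m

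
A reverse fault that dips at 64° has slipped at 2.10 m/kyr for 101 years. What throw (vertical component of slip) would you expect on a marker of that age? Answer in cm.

19.1 cm

dip-slip = rate × time = 2.10 m/kyr × 101 years = 0.2121 m
throw = dip-slip × sin(dip) = 0.2121 × sin(64°) = 0.191 m = 19.1 cm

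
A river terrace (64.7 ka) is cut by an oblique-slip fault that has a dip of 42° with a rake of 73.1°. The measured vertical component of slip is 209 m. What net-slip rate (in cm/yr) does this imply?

0.505 cm/yr

dip-slip = throw / sin(dip) = 209 / sin(42°) = 312.3 m
net slip = dip-slip / sin(rake) = 312.3 / sin(73.1°) = 326.4 m
rate = 326.4 m / 64.7 ka = 0.00505 m/yr = 0.505 cm/yr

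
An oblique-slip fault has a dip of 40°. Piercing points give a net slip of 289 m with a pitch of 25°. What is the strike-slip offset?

262 m

strike-slip = net slip × cos(rake) = 289 m × cos(25°) = 262 m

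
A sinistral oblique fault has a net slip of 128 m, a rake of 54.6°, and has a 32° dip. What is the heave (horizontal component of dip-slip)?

88.5 m

dip-slip = net slip × sin(rake) = 128 m × sin(54.6°) = 104.3 m
heave = dip-slip × cos(dip) = 104.3 × cos(32°) = 88.5 m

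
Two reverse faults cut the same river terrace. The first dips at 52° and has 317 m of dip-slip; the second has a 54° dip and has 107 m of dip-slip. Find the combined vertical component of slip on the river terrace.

336 m

throw_A = 317 × sin(52°) = 249.8 m
throw_B = 107 × sin(54°) = 86.56 m
total = 249.8 + 86.56 = 336 m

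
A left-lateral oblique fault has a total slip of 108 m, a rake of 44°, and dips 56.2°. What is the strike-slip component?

strike-slip = net slip × cos(rake) = 108 m × cos(44°) = 77.7 m

77.7 m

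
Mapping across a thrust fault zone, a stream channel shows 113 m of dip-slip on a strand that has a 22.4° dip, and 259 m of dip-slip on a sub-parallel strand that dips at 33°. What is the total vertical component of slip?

throw_A = 113 × sin(22.4°) = 43.06 m
throw_B = 259 × sin(33°) = 141.1 m
total = 43.06 + 141.1 = 184 m

184 m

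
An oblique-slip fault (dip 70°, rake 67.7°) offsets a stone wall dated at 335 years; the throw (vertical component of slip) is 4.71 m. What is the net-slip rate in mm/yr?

dip-slip = throw / sin(dip) = 4.71 / sin(70°) = 5.012 m
net slip = dip-slip / sin(rake) = 5.012 / sin(67.7°) = 5.417 m
rate = 5.417 m / 335 years = 0.0162 m/yr = 16.2 mm/yr

16.2 mm/yr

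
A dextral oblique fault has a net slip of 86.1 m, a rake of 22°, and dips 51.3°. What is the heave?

20.2 m

dip-slip = net slip × sin(rake) = 86.1 m × sin(22°) = 32.25 m
heave = dip-slip × cos(dip) = 32.25 × cos(51.3°) = 20.2 m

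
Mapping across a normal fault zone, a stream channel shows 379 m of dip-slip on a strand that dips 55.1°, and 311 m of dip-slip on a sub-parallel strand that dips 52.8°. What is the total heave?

heave_A = 379 × cos(55.1°) = 216.8 m
heave_B = 311 × cos(52.8°) = 188 m
total = 216.8 + 188 = 405 m

405 m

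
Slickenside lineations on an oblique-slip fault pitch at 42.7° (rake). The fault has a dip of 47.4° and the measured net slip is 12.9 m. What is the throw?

dip-slip = net slip × sin(rake) = 12.9 m × sin(42.7°) = 8.748 m
throw = dip-slip × sin(dip) = 8.748 × sin(47.4°) = 6.44 m

6.44 m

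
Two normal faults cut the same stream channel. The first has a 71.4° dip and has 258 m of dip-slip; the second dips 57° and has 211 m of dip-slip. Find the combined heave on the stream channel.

197 m

heave_A = 258 × cos(71.4°) = 82.29 m
heave_B = 211 × cos(57°) = 114.9 m
total = 82.29 + 114.9 = 197 m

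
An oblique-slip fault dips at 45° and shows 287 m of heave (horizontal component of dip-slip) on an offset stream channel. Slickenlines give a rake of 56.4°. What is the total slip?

dip-slip = heave / cos(dip) = 287 / cos(45°) = 405.9 m
net slip = dip-slip / sin(rake) = 405.9 / sin(56.4°) = 487 m

487 m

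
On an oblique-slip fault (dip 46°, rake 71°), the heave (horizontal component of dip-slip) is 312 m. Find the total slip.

dip-slip = heave / cos(dip) = 312 / cos(46°) = 449.1 m
net slip = dip-slip / sin(rake) = 449.1 / sin(71°) = 475 m

475 m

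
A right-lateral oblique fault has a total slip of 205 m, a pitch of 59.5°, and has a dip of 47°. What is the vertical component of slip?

dip-slip = net slip × sin(rake) = 205 m × sin(59.5°) = 176.6 m
throw = dip-slip × sin(dip) = 176.6 × sin(47°) = 129 m

129 m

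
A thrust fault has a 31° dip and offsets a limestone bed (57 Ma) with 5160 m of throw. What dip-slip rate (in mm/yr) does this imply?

0.176 mm/yr

dip-slip = throw / sin(dip) = 5160 m / sin(31°) = 10020 m
rate = 10020 m / 57 Ma = 0.000176 m/yr = 0.176 mm/yr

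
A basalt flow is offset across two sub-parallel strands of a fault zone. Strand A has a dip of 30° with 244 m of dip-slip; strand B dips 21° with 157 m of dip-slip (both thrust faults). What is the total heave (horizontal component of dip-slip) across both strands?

heave_A = 244 × cos(30°) = 211.3 m
heave_B = 157 × cos(21°) = 146.6 m
total = 211.3 + 146.6 = 358 m

358 m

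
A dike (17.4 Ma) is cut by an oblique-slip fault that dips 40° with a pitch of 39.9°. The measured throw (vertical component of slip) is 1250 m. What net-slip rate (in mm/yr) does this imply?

0.174 mm/yr

dip-slip = throw / sin(dip) = 1250 / sin(40°) = 1945 m
net slip = dip-slip / sin(rake) = 1945 / sin(39.9°) = 3032 m
rate = 3032 m / 17.4 Ma = 0.000174 m/yr = 0.174 mm/yr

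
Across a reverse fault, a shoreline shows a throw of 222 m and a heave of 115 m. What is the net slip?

net slip = √(throw² + heave²) = √(222² + 115²) = 250 m

250 m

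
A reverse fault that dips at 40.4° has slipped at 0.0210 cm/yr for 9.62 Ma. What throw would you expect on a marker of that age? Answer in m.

1310 m

dip-slip = rate × time = 0.0210 cm/yr × 9.62 Ma = 2020 m
throw = dip-slip × sin(dip) = 2020 × sin(40.4°) = 1310 m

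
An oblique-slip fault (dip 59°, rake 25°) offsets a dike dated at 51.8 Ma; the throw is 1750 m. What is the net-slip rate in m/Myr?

dip-slip = throw / sin(dip) = 1750 / sin(59°) = 2042 m
net slip = dip-slip / sin(rake) = 2042 / sin(25°) = 4831 m
rate = 4831 m / 51.8 Ma = 0.0000933 m/yr = 93.3 m/Myr

93.3 m/Myr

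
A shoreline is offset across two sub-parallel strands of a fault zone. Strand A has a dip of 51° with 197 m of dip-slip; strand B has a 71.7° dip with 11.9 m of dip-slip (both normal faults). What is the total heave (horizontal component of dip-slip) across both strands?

heave_A = 197 × cos(51°) = 124 m
heave_B = 11.9 × cos(71.7°) = 3.737 m
total = 124 + 3.737 = 128 m

128 m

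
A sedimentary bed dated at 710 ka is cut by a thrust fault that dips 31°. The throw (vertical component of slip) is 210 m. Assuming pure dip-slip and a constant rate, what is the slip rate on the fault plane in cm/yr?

dip-slip = throw / sin(dip) = 210 m / sin(31°) = 407.7 m
rate = 407.7 m / 710 ka = 0.000574 m/yr = 0.0574 cm/yr

0.0574 cm/yr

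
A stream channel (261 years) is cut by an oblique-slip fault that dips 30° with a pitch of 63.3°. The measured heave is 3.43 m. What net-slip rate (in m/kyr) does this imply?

dip-slip = heave / cos(dip) = 3.43 / cos(30°) = 3.961 m
net slip = dip-slip / sin(rake) = 3.961 / sin(63.3°) = 4.433 m
rate = 4.433 m / 261 years = 0.0170 m/yr = 17 m/kyr

17 m/kyr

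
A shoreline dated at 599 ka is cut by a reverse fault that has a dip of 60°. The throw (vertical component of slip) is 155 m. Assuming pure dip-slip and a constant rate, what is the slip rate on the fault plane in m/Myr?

dip-slip = throw / sin(dip) = 155 m / sin(60°) = 179 m
rate = 179 m / 599 ka = 0.000299 m/yr = 299 m/Myr

299 m/Myr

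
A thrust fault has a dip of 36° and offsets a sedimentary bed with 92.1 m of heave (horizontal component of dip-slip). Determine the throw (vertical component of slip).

throw = heave × tan(dip) = 92.1 × tan(36°) = 66.9 m

66.9 m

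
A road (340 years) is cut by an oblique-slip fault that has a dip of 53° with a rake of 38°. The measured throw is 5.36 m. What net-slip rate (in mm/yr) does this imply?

32.1 mm/yr

dip-slip = throw / sin(dip) = 5.36 / sin(53°) = 6.711 m
net slip = dip-slip / sin(rake) = 6.711 / sin(38°) = 10.90 m
rate = 10.90 m / 340 years = 0.0321 m/yr = 32.1 mm/yr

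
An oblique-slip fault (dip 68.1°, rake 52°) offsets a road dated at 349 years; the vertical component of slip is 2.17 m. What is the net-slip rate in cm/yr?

dip-slip = throw / sin(dip) = 2.17 / sin(68.1°) = 2.339 m
net slip = dip-slip / sin(rake) = 2.339 / sin(52°) = 2.968 m
rate = 2.968 m / 349 years = 0.00850 m/yr = 0.850 cm/yr

0.850 cm/yr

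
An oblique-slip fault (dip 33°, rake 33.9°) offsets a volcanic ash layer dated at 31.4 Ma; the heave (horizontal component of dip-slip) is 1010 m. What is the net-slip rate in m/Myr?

dip-slip = heave / cos(dip) = 1010 / cos(33°) = 1204 m
net slip = dip-slip / sin(rake) = 1204 / sin(33.9°) = 2159 m
rate = 2159 m / 31.4 Ma = 0.0000688 m/yr = 68.8 m/Myr

68.8 m/Myr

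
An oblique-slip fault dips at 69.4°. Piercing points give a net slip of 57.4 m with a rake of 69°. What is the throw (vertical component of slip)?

dip-slip = net slip × sin(rake) = 57.4 m × sin(69°) = 53.59 m
throw = dip-slip × sin(dip) = 53.59 × sin(69.4°) = 50.2 m

50.2 m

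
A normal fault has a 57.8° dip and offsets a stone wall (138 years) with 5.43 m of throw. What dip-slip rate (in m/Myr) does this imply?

dip-slip = throw / sin(dip) = 5.43 m / sin(57.8°) = 6.417 m
rate = 6.417 m / 138 years = 0.0465 m/yr = 46500 m/Myr

46500 m/Myr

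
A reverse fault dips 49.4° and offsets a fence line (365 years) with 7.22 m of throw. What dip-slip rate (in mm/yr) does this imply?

dip-slip = throw / sin(dip) = 7.22 m / sin(49.4°) = 9.509 m
rate = 9.509 m / 365 years = 0.0261 m/yr = 26.1 mm/yr

26.1 mm/yr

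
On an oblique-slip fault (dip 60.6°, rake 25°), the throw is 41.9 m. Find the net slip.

dip-slip = throw / sin(dip) = 41.9 / sin(60.6°) = 48.09 m
net slip = dip-slip / sin(rake) = 48.09 / sin(25°) = 114 m

114 m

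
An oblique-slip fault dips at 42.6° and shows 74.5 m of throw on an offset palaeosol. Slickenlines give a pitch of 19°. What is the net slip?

338 m

dip-slip = throw / sin(dip) = 74.5 / sin(42.6°) = 110.1 m
net slip = dip-slip / sin(rake) = 110.1 / sin(19°) = 338 m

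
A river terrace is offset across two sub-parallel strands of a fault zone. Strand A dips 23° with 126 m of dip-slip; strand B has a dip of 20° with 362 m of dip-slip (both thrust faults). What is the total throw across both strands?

173 m

throw_A = 126 × sin(23°) = 49.23 m
throw_B = 362 × sin(20°) = 123.8 m
total = 49.23 + 123.8 = 173 m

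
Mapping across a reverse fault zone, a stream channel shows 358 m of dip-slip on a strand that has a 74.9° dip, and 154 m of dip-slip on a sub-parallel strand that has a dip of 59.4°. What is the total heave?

172 m

heave_A = 358 × cos(74.9°) = 93.26 m
heave_B = 154 × cos(59.4°) = 78.39 m
total = 93.26 + 78.39 = 172 m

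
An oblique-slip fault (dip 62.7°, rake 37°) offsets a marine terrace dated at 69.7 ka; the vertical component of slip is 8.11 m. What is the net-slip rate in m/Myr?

218 m/Myr

dip-slip = throw / sin(dip) = 8.11 / sin(62.7°) = 9.127 m
net slip = dip-slip / sin(rake) = 9.127 / sin(37°) = 15.17 m
rate = 15.17 m / 69.7 ka = 0.000218 m/yr = 218 m/Myr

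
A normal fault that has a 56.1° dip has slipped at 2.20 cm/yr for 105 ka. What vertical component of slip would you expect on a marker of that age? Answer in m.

dip-slip = rate × time = 2.20 cm/yr × 105 ka = 2310 m
throw = dip-slip × sin(dip) = 2310 × sin(56.1°) = 1920 m

1920 m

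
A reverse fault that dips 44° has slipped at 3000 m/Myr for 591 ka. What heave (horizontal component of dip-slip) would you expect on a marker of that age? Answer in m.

1280 m

dip-slip = rate × time = 3000 m/Myr × 591 ka = 1773 m
heave = dip-slip × cos(dip) = 1773 × cos(44°) = 1280 m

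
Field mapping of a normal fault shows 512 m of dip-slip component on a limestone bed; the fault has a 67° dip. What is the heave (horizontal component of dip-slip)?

200 m

heave = dip-slip × cos(dip) = 512 m × cos(67°) = 200 m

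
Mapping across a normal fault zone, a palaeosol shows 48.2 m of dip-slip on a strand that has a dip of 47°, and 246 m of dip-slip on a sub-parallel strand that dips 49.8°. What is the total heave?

192 m

heave_A = 48.2 × cos(47°) = 32.87 m
heave_B = 246 × cos(49.8°) = 158.8 m
total = 32.87 + 158.8 = 192 m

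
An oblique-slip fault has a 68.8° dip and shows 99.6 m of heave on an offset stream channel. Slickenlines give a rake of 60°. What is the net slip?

318 m

dip-slip = heave / cos(dip) = 99.6 / cos(68.8°) = 275.4 m
net slip = dip-slip / sin(rake) = 275.4 / sin(60°) = 318 m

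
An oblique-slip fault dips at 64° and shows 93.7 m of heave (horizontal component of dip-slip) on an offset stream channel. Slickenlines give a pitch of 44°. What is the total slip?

dip-slip = heave / cos(dip) = 93.7 / cos(64°) = 213.7 m
net slip = dip-slip / sin(rake) = 213.7 / sin(44°) = 308 m

308 m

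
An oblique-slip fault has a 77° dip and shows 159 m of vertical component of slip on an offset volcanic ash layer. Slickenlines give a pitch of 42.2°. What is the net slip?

243 m

dip-slip = throw / sin(dip) = 159 / sin(77°) = 163.2 m
net slip = dip-slip / sin(rake) = 163.2 / sin(42.2°) = 243 m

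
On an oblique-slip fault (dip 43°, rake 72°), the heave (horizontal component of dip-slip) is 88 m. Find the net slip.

127 m

dip-slip = heave / cos(dip) = 88 / cos(43°) = 120.3 m
net slip = dip-slip / sin(rake) = 120.3 / sin(72°) = 127 m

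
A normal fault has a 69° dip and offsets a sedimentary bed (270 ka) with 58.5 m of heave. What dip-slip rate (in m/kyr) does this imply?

dip-slip = heave / cos(dip) = 58.5 m / cos(69°) = 163.2 m
rate = 163.2 m / 270 ka = 0.000605 m/yr = 0.605 m/kyr

0.605 m/kyr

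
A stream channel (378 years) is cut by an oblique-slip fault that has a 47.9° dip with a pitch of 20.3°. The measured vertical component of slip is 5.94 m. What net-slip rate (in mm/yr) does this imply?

61 mm/yr

dip-slip = throw / sin(dip) = 5.94 / sin(47.9°) = 8.006 m
net slip = dip-slip / sin(rake) = 8.006 / sin(20.3°) = 23.08 m
rate = 23.08 m / 378 years = 0.0610 m/yr = 61 mm/yr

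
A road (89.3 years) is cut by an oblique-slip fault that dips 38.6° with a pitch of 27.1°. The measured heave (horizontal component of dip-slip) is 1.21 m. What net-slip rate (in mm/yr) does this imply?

38.1 mm/yr

dip-slip = heave / cos(dip) = 1.21 / cos(38.6°) = 1.548 m
net slip = dip-slip / sin(rake) = 1.548 / sin(27.1°) = 3.399 m
rate = 3.399 m / 89.3 years = 0.0381 m/yr = 38.1 mm/yr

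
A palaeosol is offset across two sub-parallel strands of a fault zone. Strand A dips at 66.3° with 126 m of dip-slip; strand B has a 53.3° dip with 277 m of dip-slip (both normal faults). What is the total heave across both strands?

heave_A = 126 × cos(66.3°) = 50.65 m
heave_B = 277 × cos(53.3°) = 165.5 m
total = 50.65 + 165.5 = 216 m

216 m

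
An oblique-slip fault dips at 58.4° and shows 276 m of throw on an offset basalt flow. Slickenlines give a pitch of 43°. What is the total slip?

475 m

dip-slip = throw / sin(dip) = 276 / sin(58.4°) = 324 m
net slip = dip-slip / sin(rake) = 324 / sin(43°) = 475 m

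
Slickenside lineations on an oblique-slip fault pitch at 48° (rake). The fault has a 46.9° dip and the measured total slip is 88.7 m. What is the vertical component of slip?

dip-slip = net slip × sin(rake) = 88.7 m × sin(48°) = 65.92 m
throw = dip-slip × sin(dip) = 65.92 × sin(46.9°) = 48.1 m

48.1 m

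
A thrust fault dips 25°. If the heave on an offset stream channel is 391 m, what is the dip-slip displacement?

dip-slip = heave / cos(dip) = 391 / cos(25°) = 431 m

431 m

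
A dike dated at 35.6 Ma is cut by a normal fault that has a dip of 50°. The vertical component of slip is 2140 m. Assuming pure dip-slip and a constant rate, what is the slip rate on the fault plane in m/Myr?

dip-slip = throw / sin(dip) = 2140 m / sin(50°) = 2794 m
rate = 2794 m / 35.6 Ma = 0.0000785 m/yr = 78.5 m/Myr

78.5 m/Myr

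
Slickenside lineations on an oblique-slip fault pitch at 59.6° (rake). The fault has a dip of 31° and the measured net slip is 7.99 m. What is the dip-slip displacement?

6.89 m

dip-slip = net slip × sin(rake) = 7.99 m × sin(59.6°) = 6.89 m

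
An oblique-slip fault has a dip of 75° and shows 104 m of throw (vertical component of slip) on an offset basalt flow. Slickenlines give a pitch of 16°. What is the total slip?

391 m

dip-slip = throw / sin(dip) = 104 / sin(75°) = 107.7 m
net slip = dip-slip / sin(rake) = 107.7 / sin(16°) = 391 m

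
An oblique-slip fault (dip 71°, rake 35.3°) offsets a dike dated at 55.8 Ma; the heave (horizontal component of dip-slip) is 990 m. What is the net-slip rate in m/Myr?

dip-slip = heave / cos(dip) = 990 / cos(71°) = 3041 m
net slip = dip-slip / sin(rake) = 3041 / sin(35.3°) = 5262 m
rate = 5262 m / 55.8 Ma = 0.0000943 m/yr = 94.3 m/Myr

94.3 m/Myr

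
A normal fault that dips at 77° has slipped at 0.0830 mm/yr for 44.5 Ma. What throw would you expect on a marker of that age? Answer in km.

3.60 km

dip-slip = rate × time = 0.0830 mm/yr × 44.5 Ma = 3694 m
throw = dip-slip × sin(dip) = 3694 × sin(77°) = 3600 m = 3.60 km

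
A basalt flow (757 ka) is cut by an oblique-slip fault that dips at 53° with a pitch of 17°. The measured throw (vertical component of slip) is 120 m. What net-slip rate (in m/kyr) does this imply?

0.679 m/kyr

dip-slip = throw / sin(dip) = 120 / sin(53°) = 150.3 m
net slip = dip-slip / sin(rake) = 150.3 / sin(17°) = 513.9 m
rate = 513.9 m / 757 ka = 0.000679 m/yr = 0.679 m/kyr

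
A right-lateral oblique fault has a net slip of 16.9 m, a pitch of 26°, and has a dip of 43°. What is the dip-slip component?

dip-slip = net slip × sin(rake) = 16.9 m × sin(26°) = 7.41 m

7.41 m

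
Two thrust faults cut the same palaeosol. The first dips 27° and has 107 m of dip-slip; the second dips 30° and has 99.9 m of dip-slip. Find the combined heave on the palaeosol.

182 m

heave_A = 107 × cos(27°) = 95.34 m
heave_B = 99.9 × cos(30°) = 86.52 m
total = 95.34 + 86.52 = 182 m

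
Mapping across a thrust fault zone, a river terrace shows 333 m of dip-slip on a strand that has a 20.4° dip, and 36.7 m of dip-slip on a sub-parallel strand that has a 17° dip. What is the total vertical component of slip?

127 m

throw_A = 333 × sin(20.4°) = 116.1 m
throw_B = 36.7 × sin(17°) = 10.73 m
total = 116.1 + 10.73 = 127 m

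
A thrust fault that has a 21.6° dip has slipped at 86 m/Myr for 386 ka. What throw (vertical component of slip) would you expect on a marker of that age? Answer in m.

12.2 m

dip-slip = rate × time = 86 m/Myr × 386 ka = 33.20 m
throw = dip-slip × sin(dip) = 33.20 × sin(21.6°) = 12.2 m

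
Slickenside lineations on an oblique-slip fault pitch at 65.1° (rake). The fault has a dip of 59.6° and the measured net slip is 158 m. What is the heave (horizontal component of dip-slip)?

72.5 m

dip-slip = net slip × sin(rake) = 158 m × sin(65.1°) = 143.3 m
heave = dip-slip × cos(dip) = 143.3 × cos(59.6°) = 72.5 m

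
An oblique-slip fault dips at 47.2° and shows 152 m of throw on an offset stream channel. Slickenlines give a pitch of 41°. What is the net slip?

316 m

dip-slip = throw / sin(dip) = 152 / sin(47.2°) = 207.2 m
net slip = dip-slip / sin(rake) = 207.2 / sin(41°) = 316 m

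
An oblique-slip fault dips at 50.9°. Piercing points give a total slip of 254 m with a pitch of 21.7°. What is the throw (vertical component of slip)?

dip-slip = net slip × sin(rake) = 254 m × sin(21.7°) = 93.92 m
throw = dip-slip × sin(dip) = 93.92 × sin(50.9°) = 72.9 m

72.9 m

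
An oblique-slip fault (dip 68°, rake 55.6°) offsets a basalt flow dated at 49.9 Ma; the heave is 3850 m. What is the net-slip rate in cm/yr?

0.0250 cm/yr

dip-slip = heave / cos(dip) = 3850 / cos(68°) = 10280 m
net slip = dip-slip / sin(rake) = 10280 / sin(55.6°) = 12460 m
rate = 12460 m / 49.9 Ma = 0.000250 m/yr = 0.0250 cm/yr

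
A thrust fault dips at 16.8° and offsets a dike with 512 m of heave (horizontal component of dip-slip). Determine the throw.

throw = heave × tan(dip) = 512 × tan(16.8°) = 155 m

155 m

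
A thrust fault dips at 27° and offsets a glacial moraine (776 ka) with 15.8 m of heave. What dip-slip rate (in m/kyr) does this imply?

dip-slip = heave / cos(dip) = 15.8 m / cos(27°) = 17.73 m
rate = 17.73 m / 776 ka = 0.0000229 m/yr = 0.0229 m/kyr

0.0229 m/kyr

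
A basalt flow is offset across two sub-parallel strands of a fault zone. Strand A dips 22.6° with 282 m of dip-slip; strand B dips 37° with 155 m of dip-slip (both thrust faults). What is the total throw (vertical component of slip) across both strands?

202 m

throw_A = 282 × sin(22.6°) = 108.4 m
throw_B = 155 × sin(37°) = 93.28 m
total = 108.4 + 93.28 = 202 m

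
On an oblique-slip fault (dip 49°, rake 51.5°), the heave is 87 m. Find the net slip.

169 m

dip-slip = heave / cos(dip) = 87 / cos(49°) = 132.6 m
net slip = dip-slip / sin(rake) = 132.6 / sin(51.5°) = 169 m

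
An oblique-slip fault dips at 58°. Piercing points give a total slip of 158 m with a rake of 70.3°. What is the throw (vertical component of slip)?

126 m

dip-slip = net slip × sin(rake) = 158 m × sin(70.3°) = 148.8 m
throw = dip-slip × sin(dip) = 148.8 × sin(58°) = 126 m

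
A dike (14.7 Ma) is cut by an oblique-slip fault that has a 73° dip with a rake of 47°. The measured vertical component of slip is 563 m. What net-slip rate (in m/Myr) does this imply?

54.8 m/Myr

dip-slip = throw / sin(dip) = 563 / sin(73°) = 588.7 m
net slip = dip-slip / sin(rake) = 588.7 / sin(47°) = 805 m
rate = 805 m / 14.7 Ma = 0.0000548 m/yr = 54.8 m/Myr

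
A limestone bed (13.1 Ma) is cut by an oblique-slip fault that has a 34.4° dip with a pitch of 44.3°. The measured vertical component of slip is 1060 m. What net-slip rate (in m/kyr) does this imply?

0.205 m/kyr

dip-slip = throw / sin(dip) = 1060 / sin(34.4°) = 1876 m
net slip = dip-slip / sin(rake) = 1876 / sin(44.3°) = 2686 m
rate = 2686 m / 13.1 Ma = 0.000205 m/yr = 0.205 m/kyr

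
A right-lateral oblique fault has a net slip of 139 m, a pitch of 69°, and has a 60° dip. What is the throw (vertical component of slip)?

112 m

dip-slip = net slip × sin(rake) = 139 m × sin(69°) = 129.8 m
throw = dip-slip × sin(dip) = 129.8 × sin(60°) = 112 m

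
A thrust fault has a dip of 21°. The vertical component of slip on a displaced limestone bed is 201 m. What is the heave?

524 m

heave = throw / tan(dip) = 201 / tan(21°) = 524 m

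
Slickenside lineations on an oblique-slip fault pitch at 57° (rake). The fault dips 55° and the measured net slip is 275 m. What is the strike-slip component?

150 m

strike-slip = net slip × cos(rake) = 275 m × cos(57°) = 150 m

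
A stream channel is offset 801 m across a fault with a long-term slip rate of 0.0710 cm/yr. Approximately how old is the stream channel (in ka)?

age = offset / rate = 801 m / (0.0710 cm/yr) = 1.13e+06 yr = 1130 ka

1130 ka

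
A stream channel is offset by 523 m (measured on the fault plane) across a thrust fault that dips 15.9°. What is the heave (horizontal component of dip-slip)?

503 m

heave = dip-slip × cos(dip) = 523 m × cos(15.9°) = 503 m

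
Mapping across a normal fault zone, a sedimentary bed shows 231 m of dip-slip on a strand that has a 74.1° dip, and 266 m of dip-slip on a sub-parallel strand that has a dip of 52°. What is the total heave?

227 m

heave_A = 231 × cos(74.1°) = 63.28 m
heave_B = 266 × cos(52°) = 163.8 m
total = 63.28 + 163.8 = 227 m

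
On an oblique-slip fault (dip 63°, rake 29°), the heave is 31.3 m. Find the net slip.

142 m

dip-slip = heave / cos(dip) = 31.3 / cos(63°) = 68.94 m
net slip = dip-slip / sin(rake) = 68.94 / sin(29°) = 142 m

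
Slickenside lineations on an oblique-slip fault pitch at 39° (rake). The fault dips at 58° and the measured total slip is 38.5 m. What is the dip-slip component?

24.2 m

dip-slip = net slip × sin(rake) = 38.5 m × sin(39°) = 24.2 m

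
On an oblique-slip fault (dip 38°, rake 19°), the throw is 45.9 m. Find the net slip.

dip-slip = throw / sin(dip) = 45.9 / sin(38°) = 74.55 m
net slip = dip-slip / sin(rake) = 74.55 / sin(19°) = 229 m

229 m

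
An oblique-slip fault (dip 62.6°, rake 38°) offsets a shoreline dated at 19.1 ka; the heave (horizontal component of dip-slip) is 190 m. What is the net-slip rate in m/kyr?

35.1 m/kyr

dip-slip = heave / cos(dip) = 190 / cos(62.6°) = 412.9 m
net slip = dip-slip / sin(rake) = 412.9 / sin(38°) = 670.6 m
rate = 670.6 m / 19.1 ka = 0.0351 m/yr = 35.1 m/kyr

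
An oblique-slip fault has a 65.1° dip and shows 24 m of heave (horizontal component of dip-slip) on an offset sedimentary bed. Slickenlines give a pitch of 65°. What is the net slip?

62.9 m

dip-slip = heave / cos(dip) = 24 / cos(65.1°) = 57 m
net slip = dip-slip / sin(rake) = 57 / sin(65°) = 62.9 m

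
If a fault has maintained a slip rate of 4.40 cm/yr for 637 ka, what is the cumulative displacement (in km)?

28 km

slip = rate × time = 4.40 cm/yr × 637 ka = 28000 m = 28 km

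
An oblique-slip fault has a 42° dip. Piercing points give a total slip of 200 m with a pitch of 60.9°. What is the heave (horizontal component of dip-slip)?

dip-slip = net slip × sin(rake) = 200 m × sin(60.9°) = 174.8 m
heave = dip-slip × cos(dip) = 174.8 × cos(42°) = 130 m

130 m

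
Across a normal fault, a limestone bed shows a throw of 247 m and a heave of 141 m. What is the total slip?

net slip = √(throw² + heave²) = √(247² + 141²) = 284 m

284 m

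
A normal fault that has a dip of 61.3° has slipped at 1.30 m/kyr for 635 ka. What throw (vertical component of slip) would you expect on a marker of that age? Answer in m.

724 m

dip-slip = rate × time = 1.30 m/kyr × 635 ka = 825.5 m
throw = dip-slip × sin(dip) = 825.5 × sin(61.3°) = 724 m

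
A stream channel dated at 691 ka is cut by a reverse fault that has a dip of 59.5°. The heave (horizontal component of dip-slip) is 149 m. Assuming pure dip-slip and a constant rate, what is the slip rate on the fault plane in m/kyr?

0.425 m/kyr

dip-slip = heave / cos(dip) = 149 m / cos(59.5°) = 293.6 m
rate = 293.6 m / 691 ka = 0.000425 m/yr = 0.425 m/kyr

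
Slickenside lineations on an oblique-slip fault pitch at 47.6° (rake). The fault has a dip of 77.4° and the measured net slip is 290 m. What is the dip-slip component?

dip-slip = net slip × sin(rake) = 290 m × sin(47.6°) = 214 m

214 m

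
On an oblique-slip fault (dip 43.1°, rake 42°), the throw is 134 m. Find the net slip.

dip-slip = throw / sin(dip) = 134 / sin(43.1°) = 196.1 m
net slip = dip-slip / sin(rake) = 196.1 / sin(42°) = 293 m

293 m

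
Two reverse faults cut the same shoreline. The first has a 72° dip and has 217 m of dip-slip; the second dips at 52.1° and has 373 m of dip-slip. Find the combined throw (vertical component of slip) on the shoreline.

501 m

throw_A = 217 × sin(72°) = 206.4 m
throw_B = 373 × sin(52.1°) = 294.3 m
total = 206.4 + 294.3 = 501 m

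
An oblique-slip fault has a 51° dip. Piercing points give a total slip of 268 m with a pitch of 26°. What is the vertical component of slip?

91.3 m

dip-slip = net slip × sin(rake) = 268 m × sin(26°) = 117.5 m
throw = dip-slip × sin(dip) = 117.5 × sin(51°) = 91.3 m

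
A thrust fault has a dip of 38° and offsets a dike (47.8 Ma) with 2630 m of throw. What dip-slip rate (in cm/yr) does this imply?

dip-slip = throw / sin(dip) = 2630 m / sin(38°) = 4272 m
rate = 4272 m / 47.8 Ma = 0.0000894 m/yr = 0.00894 cm/yr

0.00894 cm/yr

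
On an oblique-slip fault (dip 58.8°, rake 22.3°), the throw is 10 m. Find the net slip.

30.8 m

dip-slip = throw / sin(dip) = 10 / sin(58.8°) = 11.69 m
net slip = dip-slip / sin(rake) = 11.69 / sin(22.3°) = 30.8 m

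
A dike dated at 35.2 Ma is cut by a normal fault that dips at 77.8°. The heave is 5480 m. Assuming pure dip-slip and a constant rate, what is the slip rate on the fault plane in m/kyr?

dip-slip = heave / cos(dip) = 5480 m / cos(77.8°) = 25930 m
rate = 25930 m / 35.2 Ma = 0.000737 m/yr = 0.737 m/kyr

0.737 m/kyr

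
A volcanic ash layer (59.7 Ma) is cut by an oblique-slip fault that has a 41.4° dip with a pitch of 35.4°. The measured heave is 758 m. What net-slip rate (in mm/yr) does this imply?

0.0292 mm/yr

dip-slip = heave / cos(dip) = 758 / cos(41.4°) = 1011 m
net slip = dip-slip / sin(rake) = 1011 / sin(35.4°) = 1744 m
rate = 1744 m / 59.7 Ma = 0.0000292 m/yr = 0.0292 mm/yr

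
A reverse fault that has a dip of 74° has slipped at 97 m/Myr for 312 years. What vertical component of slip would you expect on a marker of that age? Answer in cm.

dip-slip = rate × time = 97 m/Myr × 312 years = 0.03026 m
throw = dip-slip × sin(dip) = 0.03026 × sin(74°) = 0.0291 m = 2.91 cm

2.91 cm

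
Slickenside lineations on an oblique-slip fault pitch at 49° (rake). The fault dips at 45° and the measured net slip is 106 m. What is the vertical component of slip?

dip-slip = net slip × sin(rake) = 106 m × sin(49°) = 80 m
throw = dip-slip × sin(dip) = 80 × sin(45°) = 56.6 m

56.6 m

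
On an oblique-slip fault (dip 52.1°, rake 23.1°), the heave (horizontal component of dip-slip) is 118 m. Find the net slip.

490 m

dip-slip = heave / cos(dip) = 118 / cos(52.1°) = 192.1 m
net slip = dip-slip / sin(rake) = 192.1 / sin(23.1°) = 490 m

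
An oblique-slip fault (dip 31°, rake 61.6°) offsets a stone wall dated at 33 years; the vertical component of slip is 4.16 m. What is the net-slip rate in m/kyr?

278 m/kyr

dip-slip = throw / sin(dip) = 4.16 / sin(31°) = 8.077 m
net slip = dip-slip / sin(rake) = 8.077 / sin(61.6°) = 9.182 m
rate = 9.182 m / 33 years = 0.278 m/yr = 278 m/kyr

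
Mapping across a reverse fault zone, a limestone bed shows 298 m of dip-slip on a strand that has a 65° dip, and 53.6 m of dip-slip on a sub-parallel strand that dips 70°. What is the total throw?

320 m

throw_A = 298 × sin(65°) = 270.1 m
throw_B = 53.6 × sin(70°) = 50.37 m
total = 270.1 + 50.37 = 320 m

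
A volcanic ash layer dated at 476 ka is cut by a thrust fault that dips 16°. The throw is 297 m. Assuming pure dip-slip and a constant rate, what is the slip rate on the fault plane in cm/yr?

0.226 cm/yr

dip-slip = throw / sin(dip) = 297 m / sin(16°) = 1078 m
rate = 1078 m / 476 ka = 0.00226 m/yr = 0.226 cm/yr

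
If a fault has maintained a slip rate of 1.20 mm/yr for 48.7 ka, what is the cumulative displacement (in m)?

slip = rate × time = 1.20 mm/yr × 48.7 ka = 58.4 m

58.4 m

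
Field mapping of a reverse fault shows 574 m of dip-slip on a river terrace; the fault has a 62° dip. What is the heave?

269 m

heave = dip-slip × cos(dip) = 574 m × cos(62°) = 269 m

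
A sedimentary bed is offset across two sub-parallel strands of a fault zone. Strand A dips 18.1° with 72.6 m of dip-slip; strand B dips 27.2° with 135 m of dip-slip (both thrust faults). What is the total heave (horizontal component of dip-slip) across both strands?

189 m

heave_A = 72.6 × cos(18.1°) = 69.01 m
heave_B = 135 × cos(27.2°) = 120.1 m
total = 69.01 + 120.1 = 189 m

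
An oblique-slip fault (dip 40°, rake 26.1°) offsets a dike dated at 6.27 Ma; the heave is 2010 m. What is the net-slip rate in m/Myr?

dip-slip = heave / cos(dip) = 2010 / cos(40°) = 2624 m
net slip = dip-slip / sin(rake) = 2624 / sin(26.1°) = 5964 m
rate = 5964 m / 6.27 Ma = 0.000951 m/yr = 951 m/Myr

951 m/Myr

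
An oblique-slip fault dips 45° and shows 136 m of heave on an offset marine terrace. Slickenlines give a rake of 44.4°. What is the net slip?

dip-slip = heave / cos(dip) = 136 / cos(45°) = 192.3 m
net slip = dip-slip / sin(rake) = 192.3 / sin(44.4°) = 275 m

275 m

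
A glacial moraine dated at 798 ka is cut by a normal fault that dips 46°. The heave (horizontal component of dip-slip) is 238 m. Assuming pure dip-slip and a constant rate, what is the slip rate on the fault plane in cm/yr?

0.0429 cm/yr

dip-slip = heave / cos(dip) = 238 m / cos(46°) = 342.6 m
rate = 342.6 m / 798 ka = 0.000429 m/yr = 0.0429 cm/yr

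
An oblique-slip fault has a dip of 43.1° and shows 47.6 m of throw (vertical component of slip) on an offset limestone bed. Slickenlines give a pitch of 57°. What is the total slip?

83.1 m

dip-slip = throw / sin(dip) = 47.6 / sin(43.1°) = 69.66 m
net slip = dip-slip / sin(rake) = 69.66 / sin(57°) = 83.1 m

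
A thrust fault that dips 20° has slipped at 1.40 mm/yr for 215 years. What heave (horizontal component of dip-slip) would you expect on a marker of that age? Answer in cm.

28.3 cm

dip-slip = rate × time = 1.40 mm/yr × 215 years = 0.3010 m
heave = dip-slip × cos(dip) = 0.3010 × cos(20°) = 0.283 m = 28.3 cm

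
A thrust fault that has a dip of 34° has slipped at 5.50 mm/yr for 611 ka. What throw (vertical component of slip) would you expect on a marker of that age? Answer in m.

1880 m

dip-slip = rate × time = 5.50 mm/yr × 611 ka = 3360 m
throw = dip-slip × sin(dip) = 3360 × sin(34°) = 1880 m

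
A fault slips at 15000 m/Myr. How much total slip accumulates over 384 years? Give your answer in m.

slip = rate × time = 15000 m/Myr × 384 years = 5.76 m

5.76 m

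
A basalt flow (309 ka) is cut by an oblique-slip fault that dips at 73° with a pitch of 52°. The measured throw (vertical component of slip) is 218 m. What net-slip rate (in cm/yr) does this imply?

dip-slip = throw / sin(dip) = 218 / sin(73°) = 228 m
net slip = dip-slip / sin(rake) = 228 / sin(52°) = 289.3 m
rate = 289.3 m / 309 ka = 0.000936 m/yr = 0.0936 cm/yr

0.0936 cm/yr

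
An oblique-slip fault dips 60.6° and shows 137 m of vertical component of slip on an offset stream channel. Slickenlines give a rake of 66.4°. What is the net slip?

dip-slip = throw / sin(dip) = 137 / sin(60.6°) = 157.3 m
net slip = dip-slip / sin(rake) = 157.3 / sin(66.4°) = 172 m

172 m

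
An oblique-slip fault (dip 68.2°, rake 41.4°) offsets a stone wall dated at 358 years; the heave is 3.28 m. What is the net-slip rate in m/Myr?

37300 m/Myr

dip-slip = heave / cos(dip) = 3.28 / cos(68.2°) = 8.832 m
net slip = dip-slip / sin(rake) = 8.832 / sin(41.4°) = 13.36 m
rate = 13.36 m / 358 years = 0.0373 m/yr = 37300 m/Myr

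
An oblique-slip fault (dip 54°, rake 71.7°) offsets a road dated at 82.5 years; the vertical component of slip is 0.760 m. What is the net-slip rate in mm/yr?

dip-slip = throw / sin(dip) = 0.760 / sin(54°) = 0.9394 m
net slip = dip-slip / sin(rake) = 0.9394 / sin(71.7°) = 0.9895 m
rate = 0.9895 m / 82.5 years = 0.0120 m/yr = 12 mm/yr

12 mm/yr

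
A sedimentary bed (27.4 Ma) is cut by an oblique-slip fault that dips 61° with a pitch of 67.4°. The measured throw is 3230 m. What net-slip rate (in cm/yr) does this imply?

0.0146 cm/yr

dip-slip = throw / sin(dip) = 3230 / sin(61°) = 3693 m
net slip = dip-slip / sin(rake) = 3693 / sin(67.4°) = 4000 m
rate = 4000 m / 27.4 Ma = 0.000146 m/yr = 0.0146 cm/yr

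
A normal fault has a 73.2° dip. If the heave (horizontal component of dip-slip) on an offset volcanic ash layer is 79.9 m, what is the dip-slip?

dip-slip = heave / cos(dip) = 79.9 / cos(73.2°) = 276 m

276 m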